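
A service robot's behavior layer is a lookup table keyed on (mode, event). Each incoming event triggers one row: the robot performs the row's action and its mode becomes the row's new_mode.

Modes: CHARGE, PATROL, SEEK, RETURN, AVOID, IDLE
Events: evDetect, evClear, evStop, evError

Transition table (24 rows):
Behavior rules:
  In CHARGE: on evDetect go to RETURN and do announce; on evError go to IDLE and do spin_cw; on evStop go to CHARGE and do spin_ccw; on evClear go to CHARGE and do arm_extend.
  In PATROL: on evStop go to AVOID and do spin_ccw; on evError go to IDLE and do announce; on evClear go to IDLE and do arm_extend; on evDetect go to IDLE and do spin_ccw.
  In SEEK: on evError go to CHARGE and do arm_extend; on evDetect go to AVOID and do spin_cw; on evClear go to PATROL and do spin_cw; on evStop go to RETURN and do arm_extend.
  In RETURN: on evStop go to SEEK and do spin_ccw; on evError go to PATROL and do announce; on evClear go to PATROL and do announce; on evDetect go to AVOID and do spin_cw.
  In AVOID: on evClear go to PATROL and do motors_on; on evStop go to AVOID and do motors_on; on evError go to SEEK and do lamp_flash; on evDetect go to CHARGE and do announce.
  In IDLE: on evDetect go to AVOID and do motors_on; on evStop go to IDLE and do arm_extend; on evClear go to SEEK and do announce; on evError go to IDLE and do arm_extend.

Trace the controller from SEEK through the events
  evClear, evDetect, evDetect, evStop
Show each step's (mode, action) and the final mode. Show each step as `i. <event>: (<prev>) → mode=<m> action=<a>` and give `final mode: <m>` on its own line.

1. evClear: (SEEK) → mode=PATROL action=spin_cw
2. evDetect: (PATROL) → mode=IDLE action=spin_ccw
3. evDetect: (IDLE) → mode=AVOID action=motors_on
4. evStop: (AVOID) → mode=AVOID action=motors_on

final mode: AVOID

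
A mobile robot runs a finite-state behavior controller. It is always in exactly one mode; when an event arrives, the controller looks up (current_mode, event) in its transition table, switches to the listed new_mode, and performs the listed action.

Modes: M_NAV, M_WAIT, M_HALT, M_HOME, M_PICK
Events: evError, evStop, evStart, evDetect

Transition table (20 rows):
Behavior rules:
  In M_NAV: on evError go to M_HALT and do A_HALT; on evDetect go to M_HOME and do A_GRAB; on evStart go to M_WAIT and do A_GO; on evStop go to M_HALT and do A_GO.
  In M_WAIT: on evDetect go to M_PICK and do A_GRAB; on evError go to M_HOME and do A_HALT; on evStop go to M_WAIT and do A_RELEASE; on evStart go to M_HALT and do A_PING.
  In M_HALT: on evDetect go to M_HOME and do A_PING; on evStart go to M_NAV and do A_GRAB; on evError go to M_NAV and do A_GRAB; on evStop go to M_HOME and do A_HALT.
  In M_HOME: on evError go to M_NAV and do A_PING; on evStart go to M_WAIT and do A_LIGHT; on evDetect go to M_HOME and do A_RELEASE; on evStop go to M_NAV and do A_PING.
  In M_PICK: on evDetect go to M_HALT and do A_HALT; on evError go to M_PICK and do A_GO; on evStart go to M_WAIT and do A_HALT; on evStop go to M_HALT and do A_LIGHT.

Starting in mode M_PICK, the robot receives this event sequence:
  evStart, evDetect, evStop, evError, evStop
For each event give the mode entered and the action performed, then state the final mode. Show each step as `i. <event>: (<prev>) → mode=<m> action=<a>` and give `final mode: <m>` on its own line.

final mode: M_HALT

1. evStart: (M_PICK) → mode=M_WAIT action=A_HALT
2. evDetect: (M_WAIT) → mode=M_PICK action=A_GRAB
3. evStop: (M_PICK) → mode=M_HALT action=A_LIGHT
4. evError: (M_HALT) → mode=M_NAV action=A_GRAB
5. evStop: (M_NAV) → mode=M_HALT action=A_GO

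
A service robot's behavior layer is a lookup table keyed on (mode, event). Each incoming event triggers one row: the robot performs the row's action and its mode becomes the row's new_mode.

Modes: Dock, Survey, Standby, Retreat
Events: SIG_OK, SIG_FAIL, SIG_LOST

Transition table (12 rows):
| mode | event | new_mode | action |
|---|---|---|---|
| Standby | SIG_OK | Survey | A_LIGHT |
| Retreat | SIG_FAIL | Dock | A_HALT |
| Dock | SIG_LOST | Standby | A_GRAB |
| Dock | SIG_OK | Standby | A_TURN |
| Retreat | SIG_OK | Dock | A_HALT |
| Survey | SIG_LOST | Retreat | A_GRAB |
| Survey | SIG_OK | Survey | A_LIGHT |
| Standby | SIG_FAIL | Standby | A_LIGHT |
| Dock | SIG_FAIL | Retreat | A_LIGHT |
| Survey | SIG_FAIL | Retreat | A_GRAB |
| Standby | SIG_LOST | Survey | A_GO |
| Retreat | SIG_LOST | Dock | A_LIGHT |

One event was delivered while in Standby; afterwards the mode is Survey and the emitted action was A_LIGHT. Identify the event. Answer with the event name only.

try SIG_OK: (Standby, SIG_OK) → (Survey, A_LIGHT)  ← matches
try SIG_FAIL: (Standby, SIG_FAIL) → (Standby, A_LIGHT)
try SIG_LOST: (Standby, SIG_LOST) → (Survey, A_GO)

SIG_OK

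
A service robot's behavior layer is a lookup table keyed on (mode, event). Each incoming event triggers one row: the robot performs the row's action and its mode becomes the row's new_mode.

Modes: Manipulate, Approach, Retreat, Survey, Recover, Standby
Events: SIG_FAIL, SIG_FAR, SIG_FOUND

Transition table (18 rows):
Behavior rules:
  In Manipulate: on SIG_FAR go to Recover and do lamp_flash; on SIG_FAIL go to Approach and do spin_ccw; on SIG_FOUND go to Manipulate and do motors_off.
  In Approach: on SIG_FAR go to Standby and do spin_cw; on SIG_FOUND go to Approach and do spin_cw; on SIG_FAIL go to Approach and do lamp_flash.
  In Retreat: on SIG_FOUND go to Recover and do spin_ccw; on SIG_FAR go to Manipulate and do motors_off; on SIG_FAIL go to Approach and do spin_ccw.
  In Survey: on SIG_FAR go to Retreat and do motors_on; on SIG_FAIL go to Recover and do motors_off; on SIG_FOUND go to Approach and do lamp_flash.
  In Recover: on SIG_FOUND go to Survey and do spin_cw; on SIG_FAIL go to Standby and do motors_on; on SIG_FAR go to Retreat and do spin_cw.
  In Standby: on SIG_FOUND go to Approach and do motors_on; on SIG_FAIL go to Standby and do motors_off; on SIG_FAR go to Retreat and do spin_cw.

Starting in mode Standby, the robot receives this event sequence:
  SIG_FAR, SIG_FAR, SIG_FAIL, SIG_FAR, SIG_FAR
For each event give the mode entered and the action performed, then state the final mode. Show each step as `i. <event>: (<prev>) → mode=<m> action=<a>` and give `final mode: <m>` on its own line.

1. SIG_FAR: (Standby) → mode=Retreat action=spin_cw
2. SIG_FAR: (Retreat) → mode=Manipulate action=motors_off
3. SIG_FAIL: (Manipulate) → mode=Approach action=spin_ccw
4. SIG_FAR: (Approach) → mode=Standby action=spin_cw
5. SIG_FAR: (Standby) → mode=Retreat action=spin_cw

final mode: Retreat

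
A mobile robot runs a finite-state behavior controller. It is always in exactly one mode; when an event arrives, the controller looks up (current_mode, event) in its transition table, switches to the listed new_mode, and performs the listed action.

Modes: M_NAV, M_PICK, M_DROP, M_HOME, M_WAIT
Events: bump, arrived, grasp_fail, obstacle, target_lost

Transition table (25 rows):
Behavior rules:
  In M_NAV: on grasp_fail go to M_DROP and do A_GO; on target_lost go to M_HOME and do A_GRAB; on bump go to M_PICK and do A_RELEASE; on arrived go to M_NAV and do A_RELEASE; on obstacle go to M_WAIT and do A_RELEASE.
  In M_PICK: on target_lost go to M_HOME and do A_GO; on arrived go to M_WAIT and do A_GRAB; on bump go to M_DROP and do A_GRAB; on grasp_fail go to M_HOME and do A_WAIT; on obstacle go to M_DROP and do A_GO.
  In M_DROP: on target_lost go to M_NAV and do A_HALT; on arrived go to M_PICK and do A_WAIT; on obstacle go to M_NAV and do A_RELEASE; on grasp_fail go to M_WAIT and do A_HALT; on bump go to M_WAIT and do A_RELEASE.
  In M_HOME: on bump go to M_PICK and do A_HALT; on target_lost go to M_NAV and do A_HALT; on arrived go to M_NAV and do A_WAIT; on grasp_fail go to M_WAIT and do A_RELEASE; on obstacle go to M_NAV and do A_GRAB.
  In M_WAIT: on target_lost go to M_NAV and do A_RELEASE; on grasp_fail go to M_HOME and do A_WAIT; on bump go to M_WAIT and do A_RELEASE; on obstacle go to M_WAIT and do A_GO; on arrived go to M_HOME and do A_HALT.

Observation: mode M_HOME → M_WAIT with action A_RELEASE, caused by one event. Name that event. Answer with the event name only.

grasp_fail

try bump: (M_HOME, bump) → (M_PICK, A_HALT)
try arrived: (M_HOME, arrived) → (M_NAV, A_WAIT)
try grasp_fail: (M_HOME, grasp_fail) → (M_WAIT, A_RELEASE)  ← matches
try obstacle: (M_HOME, obstacle) → (M_NAV, A_GRAB)
try target_lost: (M_HOME, target_lost) → (M_NAV, A_HALT)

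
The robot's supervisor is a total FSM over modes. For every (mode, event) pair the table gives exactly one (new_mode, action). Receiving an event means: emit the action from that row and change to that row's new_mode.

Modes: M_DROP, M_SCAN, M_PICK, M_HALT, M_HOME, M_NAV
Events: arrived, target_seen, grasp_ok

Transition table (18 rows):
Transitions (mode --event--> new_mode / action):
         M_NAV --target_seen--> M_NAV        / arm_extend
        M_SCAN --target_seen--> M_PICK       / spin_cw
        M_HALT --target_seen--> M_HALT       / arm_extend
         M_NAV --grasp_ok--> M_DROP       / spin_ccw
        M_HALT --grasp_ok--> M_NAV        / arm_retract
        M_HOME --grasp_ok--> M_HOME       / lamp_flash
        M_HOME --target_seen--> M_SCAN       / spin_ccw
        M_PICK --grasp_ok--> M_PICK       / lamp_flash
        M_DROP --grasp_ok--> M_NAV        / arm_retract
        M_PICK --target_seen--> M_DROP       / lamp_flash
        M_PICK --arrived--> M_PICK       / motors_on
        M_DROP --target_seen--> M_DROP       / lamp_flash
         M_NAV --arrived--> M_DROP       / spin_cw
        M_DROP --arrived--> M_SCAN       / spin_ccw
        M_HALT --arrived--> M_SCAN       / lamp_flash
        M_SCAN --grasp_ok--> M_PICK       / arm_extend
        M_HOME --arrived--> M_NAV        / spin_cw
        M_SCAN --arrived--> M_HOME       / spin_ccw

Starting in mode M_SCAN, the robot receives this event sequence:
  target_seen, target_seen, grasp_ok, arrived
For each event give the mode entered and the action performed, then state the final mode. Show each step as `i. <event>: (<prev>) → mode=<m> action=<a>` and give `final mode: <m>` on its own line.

1. target_seen: (M_SCAN) → mode=M_PICK action=spin_cw
2. target_seen: (M_PICK) → mode=M_DROP action=lamp_flash
3. grasp_ok: (M_DROP) → mode=M_NAV action=arm_retract
4. arrived: (M_NAV) → mode=M_DROP action=spin_cw

final mode: M_DROP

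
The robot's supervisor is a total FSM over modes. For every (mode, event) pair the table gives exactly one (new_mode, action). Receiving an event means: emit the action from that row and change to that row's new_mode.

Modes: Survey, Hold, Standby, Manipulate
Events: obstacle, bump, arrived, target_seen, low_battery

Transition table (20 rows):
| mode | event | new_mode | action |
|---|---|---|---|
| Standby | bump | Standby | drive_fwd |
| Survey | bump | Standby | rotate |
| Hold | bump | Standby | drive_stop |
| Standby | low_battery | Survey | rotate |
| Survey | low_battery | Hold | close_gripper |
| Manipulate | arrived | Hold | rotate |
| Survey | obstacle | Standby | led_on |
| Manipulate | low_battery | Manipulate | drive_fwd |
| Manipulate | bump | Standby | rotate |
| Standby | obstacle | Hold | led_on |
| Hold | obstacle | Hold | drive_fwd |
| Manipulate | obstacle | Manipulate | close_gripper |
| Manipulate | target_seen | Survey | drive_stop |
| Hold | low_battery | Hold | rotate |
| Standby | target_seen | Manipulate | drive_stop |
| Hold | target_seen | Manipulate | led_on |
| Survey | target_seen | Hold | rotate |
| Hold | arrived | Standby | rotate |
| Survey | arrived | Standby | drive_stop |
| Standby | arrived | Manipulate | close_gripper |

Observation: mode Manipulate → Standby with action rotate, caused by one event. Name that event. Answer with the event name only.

try obstacle: (Manipulate, obstacle) → (Manipulate, close_gripper)
try bump: (Manipulate, bump) → (Standby, rotate)  ← matches
try arrived: (Manipulate, arrived) → (Hold, rotate)
try target_seen: (Manipulate, target_seen) → (Survey, drive_stop)
try low_battery: (Manipulate, low_battery) → (Manipulate, drive_fwd)

bump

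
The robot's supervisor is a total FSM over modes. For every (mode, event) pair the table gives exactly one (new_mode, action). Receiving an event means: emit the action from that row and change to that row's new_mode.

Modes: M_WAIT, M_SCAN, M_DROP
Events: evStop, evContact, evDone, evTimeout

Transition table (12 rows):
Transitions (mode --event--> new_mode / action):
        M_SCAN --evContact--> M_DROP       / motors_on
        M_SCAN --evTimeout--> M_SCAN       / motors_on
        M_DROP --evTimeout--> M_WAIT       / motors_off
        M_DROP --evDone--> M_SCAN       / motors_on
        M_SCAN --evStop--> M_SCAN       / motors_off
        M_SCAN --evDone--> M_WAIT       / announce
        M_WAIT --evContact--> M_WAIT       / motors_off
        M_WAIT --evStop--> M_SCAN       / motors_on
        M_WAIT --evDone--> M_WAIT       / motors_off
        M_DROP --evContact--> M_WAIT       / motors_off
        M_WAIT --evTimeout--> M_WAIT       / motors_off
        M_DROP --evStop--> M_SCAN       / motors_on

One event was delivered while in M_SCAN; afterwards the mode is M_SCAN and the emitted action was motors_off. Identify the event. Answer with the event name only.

evStop

try evStop: (M_SCAN, evStop) → (M_SCAN, motors_off)  ← matches
try evContact: (M_SCAN, evContact) → (M_DROP, motors_on)
try evDone: (M_SCAN, evDone) → (M_WAIT, announce)
try evTimeout: (M_SCAN, evTimeout) → (M_SCAN, motors_on)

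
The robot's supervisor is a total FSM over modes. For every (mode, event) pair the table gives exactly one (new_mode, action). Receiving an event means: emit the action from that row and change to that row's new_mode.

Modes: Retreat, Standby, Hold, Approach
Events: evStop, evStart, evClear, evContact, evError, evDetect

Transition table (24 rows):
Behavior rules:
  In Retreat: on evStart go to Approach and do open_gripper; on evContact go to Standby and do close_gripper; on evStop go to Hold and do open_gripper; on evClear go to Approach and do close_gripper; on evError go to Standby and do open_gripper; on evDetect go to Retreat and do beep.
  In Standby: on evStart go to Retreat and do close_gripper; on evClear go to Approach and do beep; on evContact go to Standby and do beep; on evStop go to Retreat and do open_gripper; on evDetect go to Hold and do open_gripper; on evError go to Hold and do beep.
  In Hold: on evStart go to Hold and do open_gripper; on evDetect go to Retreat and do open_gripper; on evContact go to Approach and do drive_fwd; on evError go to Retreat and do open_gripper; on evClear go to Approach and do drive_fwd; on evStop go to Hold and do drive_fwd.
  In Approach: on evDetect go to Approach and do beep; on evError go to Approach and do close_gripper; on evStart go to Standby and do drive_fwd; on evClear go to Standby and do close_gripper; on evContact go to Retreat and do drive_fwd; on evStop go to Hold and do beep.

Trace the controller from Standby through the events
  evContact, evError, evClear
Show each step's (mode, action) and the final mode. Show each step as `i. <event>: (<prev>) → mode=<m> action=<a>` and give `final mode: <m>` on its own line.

1. evContact: (Standby) → mode=Standby action=beep
2. evError: (Standby) → mode=Hold action=beep
3. evClear: (Hold) → mode=Approach action=drive_fwd

final mode: Approach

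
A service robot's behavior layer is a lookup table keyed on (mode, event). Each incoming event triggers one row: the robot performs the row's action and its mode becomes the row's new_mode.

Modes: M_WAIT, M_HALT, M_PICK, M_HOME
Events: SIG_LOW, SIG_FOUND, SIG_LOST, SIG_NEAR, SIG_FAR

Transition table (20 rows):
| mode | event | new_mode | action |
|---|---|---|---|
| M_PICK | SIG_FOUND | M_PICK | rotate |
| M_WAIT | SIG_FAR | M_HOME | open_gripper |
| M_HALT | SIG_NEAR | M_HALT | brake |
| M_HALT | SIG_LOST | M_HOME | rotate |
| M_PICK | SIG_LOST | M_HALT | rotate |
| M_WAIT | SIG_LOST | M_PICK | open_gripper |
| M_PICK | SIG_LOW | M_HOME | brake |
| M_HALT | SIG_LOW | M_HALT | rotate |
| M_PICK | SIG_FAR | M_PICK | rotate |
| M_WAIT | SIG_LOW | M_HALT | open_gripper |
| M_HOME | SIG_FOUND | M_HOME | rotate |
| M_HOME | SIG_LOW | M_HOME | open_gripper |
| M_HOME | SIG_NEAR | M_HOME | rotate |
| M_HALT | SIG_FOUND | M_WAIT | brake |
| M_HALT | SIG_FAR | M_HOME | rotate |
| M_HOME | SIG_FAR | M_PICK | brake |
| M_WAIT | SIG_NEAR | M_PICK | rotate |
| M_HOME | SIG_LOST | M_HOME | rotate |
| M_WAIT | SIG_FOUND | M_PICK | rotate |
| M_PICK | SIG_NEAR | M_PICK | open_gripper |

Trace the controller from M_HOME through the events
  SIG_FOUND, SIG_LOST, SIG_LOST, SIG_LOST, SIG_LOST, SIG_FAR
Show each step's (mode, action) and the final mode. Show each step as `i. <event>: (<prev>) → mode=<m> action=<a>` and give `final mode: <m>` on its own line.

1. SIG_FOUND: (M_HOME) → mode=M_HOME action=rotate
2. SIG_LOST: (M_HOME) → mode=M_HOME action=rotate
3. SIG_LOST: (M_HOME) → mode=M_HOME action=rotate
4. SIG_LOST: (M_HOME) → mode=M_HOME action=rotate
5. SIG_LOST: (M_HOME) → mode=M_HOME action=rotate
6. SIG_FAR: (M_HOME) → mode=M_PICK action=brake

final mode: M_PICK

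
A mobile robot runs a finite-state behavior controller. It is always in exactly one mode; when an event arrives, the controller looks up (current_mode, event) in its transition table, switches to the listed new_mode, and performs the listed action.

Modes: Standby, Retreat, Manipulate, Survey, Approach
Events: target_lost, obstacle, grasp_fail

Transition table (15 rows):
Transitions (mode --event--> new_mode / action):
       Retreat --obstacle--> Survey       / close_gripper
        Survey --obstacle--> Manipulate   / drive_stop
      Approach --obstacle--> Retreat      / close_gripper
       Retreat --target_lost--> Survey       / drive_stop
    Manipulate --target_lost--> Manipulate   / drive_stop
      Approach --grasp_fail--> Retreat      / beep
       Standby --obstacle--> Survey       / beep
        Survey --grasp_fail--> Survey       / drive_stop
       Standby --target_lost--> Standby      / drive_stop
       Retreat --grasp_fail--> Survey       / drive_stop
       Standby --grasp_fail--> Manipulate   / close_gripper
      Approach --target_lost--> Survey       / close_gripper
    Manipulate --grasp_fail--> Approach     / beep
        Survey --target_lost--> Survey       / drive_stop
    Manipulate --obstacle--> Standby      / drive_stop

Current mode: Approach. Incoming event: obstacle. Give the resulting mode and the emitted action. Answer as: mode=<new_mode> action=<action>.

current mode = Approach; filter table to that mode:
  (Approach, obstacle) → (Retreat, close_gripper)  ← event matches
  (Approach, grasp_fail) → (Retreat, beep)
  (Approach, target_lost) → (Survey, close_gripper)
event = obstacle selects (Retreat, close_gripper)

mode=Retreat action=close_gripper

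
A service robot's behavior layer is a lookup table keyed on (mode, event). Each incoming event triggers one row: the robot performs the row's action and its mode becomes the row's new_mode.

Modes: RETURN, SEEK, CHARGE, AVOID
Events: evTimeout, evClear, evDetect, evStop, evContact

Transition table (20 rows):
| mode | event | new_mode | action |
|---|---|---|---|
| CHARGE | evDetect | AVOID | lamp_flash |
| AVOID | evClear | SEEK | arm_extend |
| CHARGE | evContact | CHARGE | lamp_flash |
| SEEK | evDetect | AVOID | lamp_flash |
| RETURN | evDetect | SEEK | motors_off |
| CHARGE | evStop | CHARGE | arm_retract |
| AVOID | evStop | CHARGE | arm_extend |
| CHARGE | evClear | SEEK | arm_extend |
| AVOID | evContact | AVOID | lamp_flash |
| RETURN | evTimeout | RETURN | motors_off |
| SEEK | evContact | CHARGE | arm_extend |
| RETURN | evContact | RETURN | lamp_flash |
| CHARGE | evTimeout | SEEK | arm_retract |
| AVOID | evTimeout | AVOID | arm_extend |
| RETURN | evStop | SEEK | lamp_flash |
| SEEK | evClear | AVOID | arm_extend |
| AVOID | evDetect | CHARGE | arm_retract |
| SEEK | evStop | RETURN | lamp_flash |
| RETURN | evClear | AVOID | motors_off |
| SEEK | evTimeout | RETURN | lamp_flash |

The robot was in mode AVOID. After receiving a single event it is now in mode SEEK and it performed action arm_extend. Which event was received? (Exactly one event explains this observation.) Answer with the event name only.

evClear

try evTimeout: (AVOID, evTimeout) → (AVOID, arm_extend)
try evClear: (AVOID, evClear) → (SEEK, arm_extend)  ← matches
try evDetect: (AVOID, evDetect) → (CHARGE, arm_retract)
try evStop: (AVOID, evStop) → (CHARGE, arm_extend)
try evContact: (AVOID, evContact) → (AVOID, lamp_flash)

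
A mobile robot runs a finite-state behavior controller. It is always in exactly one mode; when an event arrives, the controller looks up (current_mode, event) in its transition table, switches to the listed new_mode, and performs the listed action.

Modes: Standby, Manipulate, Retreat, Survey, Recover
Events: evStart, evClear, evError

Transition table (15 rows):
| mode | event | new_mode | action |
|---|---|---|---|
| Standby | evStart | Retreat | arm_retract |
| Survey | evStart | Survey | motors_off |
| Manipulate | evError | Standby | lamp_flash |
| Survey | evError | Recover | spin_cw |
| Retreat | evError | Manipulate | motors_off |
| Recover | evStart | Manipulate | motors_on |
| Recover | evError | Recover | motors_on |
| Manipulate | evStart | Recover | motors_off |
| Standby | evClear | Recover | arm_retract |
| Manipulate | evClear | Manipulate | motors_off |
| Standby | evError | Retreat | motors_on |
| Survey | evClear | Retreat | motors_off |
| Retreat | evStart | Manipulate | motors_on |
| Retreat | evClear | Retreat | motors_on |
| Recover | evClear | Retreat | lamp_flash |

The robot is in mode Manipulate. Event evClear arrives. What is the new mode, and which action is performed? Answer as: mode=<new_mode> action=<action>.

current mode = Manipulate; filter table to that mode:
  (Manipulate, evError) → (Standby, lamp_flash)
  (Manipulate, evStart) → (Recover, motors_off)
  (Manipulate, evClear) → (Manipulate, motors_off)  ← event matches
event = evClear selects (Manipulate, motors_off)

mode=Manipulate action=motors_off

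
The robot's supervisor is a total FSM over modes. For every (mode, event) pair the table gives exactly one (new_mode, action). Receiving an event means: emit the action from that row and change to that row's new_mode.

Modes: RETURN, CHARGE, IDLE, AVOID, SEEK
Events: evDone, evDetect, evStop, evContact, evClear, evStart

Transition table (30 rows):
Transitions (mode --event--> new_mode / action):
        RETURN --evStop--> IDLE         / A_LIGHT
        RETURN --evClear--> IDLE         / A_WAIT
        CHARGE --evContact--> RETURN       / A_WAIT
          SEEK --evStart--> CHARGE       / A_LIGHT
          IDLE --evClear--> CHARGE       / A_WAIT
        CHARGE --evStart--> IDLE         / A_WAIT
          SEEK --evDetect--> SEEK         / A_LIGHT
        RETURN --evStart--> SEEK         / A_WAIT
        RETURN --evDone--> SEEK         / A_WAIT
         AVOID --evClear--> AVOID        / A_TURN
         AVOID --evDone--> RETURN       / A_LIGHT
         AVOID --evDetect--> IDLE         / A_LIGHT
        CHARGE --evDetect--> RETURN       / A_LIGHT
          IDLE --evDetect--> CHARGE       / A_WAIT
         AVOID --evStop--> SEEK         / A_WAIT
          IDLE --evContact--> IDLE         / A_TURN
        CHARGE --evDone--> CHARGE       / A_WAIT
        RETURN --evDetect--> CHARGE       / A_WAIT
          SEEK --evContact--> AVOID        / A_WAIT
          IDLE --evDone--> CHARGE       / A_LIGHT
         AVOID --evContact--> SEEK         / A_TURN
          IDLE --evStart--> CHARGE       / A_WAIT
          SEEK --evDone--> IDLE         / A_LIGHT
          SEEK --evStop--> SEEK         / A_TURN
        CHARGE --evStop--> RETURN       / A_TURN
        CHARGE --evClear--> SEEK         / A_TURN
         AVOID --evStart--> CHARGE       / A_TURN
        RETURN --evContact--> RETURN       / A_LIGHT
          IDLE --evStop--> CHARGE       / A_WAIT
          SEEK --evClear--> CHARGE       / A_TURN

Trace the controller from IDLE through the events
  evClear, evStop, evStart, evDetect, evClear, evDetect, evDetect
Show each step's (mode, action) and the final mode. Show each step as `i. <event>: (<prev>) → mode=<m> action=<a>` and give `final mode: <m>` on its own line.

final mode: CHARGE

1. evClear: (IDLE) → mode=CHARGE action=A_WAIT
2. evStop: (CHARGE) → mode=RETURN action=A_TURN
3. evStart: (RETURN) → mode=SEEK action=A_WAIT
4. evDetect: (SEEK) → mode=SEEK action=A_LIGHT
5. evClear: (SEEK) → mode=CHARGE action=A_TURN
6. evDetect: (CHARGE) → mode=RETURN action=A_LIGHT
7. evDetect: (RETURN) → mode=CHARGE action=A_WAIT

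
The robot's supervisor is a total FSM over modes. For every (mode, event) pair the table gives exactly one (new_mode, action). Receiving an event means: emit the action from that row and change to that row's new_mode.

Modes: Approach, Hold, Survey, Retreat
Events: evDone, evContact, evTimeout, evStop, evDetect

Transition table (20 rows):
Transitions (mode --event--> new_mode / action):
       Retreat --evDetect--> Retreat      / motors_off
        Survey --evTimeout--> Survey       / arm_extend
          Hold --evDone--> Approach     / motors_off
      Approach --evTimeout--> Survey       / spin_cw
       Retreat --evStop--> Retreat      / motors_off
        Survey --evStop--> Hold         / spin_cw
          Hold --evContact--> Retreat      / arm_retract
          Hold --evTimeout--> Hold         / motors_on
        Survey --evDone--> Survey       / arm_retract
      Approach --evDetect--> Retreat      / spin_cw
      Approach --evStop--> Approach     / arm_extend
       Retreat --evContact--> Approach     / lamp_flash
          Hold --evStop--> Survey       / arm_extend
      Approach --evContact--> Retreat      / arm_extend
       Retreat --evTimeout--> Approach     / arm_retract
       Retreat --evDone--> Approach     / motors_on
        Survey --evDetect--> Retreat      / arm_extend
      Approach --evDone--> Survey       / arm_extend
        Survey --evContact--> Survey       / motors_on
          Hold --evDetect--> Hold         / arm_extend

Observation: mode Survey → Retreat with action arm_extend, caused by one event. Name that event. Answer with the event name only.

evDetect

try evDone: (Survey, evDone) → (Survey, arm_retract)
try evContact: (Survey, evContact) → (Survey, motors_on)
try evTimeout: (Survey, evTimeout) → (Survey, arm_extend)
try evStop: (Survey, evStop) → (Hold, spin_cw)
try evDetect: (Survey, evDetect) → (Retreat, arm_extend)  ← matches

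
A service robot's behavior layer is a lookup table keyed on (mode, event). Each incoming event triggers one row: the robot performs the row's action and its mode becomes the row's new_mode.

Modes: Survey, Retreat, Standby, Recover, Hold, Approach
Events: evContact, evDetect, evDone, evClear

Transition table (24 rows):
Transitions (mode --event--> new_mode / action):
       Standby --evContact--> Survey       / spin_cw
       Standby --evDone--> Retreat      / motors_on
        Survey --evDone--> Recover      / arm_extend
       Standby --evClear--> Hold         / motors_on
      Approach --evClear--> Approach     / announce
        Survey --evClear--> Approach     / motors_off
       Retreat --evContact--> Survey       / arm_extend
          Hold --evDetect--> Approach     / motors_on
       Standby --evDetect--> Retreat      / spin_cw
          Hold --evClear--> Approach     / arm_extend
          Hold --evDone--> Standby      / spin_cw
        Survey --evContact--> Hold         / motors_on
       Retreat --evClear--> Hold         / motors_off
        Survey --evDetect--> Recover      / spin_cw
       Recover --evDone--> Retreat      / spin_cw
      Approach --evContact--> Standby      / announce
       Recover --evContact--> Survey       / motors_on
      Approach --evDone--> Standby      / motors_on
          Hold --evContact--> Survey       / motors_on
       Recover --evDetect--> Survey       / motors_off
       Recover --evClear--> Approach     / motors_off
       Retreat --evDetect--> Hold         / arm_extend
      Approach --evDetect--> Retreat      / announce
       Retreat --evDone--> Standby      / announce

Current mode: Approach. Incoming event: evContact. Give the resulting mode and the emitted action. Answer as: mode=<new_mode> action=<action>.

mode=Standby action=announce

current mode = Approach; filter table to that mode:
  (Approach, evClear) → (Approach, announce)
  (Approach, evContact) → (Standby, announce)  ← event matches
  (Approach, evDone) → (Standby, motors_on)
  (Approach, evDetect) → (Retreat, announce)
event = evContact selects (Standby, announce)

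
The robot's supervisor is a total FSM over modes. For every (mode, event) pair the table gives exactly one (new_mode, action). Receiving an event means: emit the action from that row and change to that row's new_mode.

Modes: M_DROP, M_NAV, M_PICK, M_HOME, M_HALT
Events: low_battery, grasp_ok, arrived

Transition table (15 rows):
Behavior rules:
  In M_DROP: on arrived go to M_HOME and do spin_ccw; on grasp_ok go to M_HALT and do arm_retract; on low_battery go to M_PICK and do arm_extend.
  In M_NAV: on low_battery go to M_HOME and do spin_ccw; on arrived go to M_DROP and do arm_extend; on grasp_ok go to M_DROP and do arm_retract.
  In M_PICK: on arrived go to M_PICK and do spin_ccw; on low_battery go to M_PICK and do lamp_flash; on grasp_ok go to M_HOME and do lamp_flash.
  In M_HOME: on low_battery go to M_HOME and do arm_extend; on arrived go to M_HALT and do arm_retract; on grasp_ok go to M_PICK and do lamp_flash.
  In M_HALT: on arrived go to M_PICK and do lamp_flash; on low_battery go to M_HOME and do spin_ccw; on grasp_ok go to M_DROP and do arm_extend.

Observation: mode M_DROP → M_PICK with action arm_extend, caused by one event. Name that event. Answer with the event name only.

low_battery

try low_battery: (M_DROP, low_battery) → (M_PICK, arm_extend)  ← matches
try grasp_ok: (M_DROP, grasp_ok) → (M_HALT, arm_retract)
try arrived: (M_DROP, arrived) → (M_HOME, spin_ccw)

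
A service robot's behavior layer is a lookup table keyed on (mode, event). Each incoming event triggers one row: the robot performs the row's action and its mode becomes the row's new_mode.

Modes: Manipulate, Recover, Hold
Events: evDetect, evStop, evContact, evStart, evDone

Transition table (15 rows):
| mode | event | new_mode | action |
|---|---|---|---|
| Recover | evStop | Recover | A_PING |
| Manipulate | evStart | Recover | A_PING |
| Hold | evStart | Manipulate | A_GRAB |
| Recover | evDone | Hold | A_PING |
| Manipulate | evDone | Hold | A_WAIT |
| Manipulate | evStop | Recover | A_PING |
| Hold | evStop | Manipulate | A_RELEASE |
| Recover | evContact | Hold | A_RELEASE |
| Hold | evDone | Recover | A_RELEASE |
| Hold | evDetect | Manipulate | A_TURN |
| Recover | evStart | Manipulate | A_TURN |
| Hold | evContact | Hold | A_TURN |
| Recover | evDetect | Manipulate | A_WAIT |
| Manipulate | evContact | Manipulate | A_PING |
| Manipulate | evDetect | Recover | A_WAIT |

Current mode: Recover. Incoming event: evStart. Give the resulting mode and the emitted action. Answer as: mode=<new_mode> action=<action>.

mode=Manipulate action=A_TURN

current mode = Recover; filter table to that mode:
  (Recover, evStop) → (Recover, A_PING)
  (Recover, evDone) → (Hold, A_PING)
  (Recover, evContact) → (Hold, A_RELEASE)
  (Recover, evStart) → (Manipulate, A_TURN)  ← event matches
  (Recover, evDetect) → (Manipulate, A_WAIT)
event = evStart selects (Manipulate, A_TURN)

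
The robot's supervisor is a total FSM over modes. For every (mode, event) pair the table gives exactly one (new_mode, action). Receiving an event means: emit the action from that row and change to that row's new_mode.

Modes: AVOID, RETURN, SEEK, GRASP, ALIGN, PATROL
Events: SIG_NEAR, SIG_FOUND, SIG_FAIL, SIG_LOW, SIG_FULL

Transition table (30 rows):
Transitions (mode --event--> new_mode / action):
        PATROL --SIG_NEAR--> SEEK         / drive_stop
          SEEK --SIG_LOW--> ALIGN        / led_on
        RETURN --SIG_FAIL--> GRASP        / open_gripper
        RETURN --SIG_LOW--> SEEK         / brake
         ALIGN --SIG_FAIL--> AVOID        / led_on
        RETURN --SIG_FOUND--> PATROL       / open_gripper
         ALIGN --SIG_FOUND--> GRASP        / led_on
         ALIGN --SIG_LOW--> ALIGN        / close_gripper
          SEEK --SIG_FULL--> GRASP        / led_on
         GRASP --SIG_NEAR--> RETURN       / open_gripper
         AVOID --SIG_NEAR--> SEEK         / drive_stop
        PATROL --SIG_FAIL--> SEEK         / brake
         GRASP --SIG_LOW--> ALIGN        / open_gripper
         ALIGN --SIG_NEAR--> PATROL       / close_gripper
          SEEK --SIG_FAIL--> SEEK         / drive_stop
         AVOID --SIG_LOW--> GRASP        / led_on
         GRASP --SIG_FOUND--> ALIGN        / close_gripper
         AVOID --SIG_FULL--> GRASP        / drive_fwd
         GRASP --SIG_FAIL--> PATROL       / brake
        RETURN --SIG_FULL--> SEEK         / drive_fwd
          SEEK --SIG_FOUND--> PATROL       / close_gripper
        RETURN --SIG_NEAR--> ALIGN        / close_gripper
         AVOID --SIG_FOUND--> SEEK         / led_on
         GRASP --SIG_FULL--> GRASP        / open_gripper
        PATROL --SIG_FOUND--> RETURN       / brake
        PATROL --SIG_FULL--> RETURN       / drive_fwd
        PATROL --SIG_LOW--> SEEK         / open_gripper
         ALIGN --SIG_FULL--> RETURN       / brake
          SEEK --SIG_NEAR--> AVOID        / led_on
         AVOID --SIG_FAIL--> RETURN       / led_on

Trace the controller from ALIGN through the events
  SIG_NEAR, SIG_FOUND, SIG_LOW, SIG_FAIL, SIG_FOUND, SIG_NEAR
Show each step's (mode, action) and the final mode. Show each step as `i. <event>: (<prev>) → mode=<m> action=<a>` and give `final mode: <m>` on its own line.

final mode: SEEK

1. SIG_NEAR: (ALIGN) → mode=PATROL action=close_gripper
2. SIG_FOUND: (PATROL) → mode=RETURN action=brake
3. SIG_LOW: (RETURN) → mode=SEEK action=brake
4. SIG_FAIL: (SEEK) → mode=SEEK action=drive_stop
5. SIG_FOUND: (SEEK) → mode=PATROL action=close_gripper
6. SIG_NEAR: (PATROL) → mode=SEEK action=drive_stop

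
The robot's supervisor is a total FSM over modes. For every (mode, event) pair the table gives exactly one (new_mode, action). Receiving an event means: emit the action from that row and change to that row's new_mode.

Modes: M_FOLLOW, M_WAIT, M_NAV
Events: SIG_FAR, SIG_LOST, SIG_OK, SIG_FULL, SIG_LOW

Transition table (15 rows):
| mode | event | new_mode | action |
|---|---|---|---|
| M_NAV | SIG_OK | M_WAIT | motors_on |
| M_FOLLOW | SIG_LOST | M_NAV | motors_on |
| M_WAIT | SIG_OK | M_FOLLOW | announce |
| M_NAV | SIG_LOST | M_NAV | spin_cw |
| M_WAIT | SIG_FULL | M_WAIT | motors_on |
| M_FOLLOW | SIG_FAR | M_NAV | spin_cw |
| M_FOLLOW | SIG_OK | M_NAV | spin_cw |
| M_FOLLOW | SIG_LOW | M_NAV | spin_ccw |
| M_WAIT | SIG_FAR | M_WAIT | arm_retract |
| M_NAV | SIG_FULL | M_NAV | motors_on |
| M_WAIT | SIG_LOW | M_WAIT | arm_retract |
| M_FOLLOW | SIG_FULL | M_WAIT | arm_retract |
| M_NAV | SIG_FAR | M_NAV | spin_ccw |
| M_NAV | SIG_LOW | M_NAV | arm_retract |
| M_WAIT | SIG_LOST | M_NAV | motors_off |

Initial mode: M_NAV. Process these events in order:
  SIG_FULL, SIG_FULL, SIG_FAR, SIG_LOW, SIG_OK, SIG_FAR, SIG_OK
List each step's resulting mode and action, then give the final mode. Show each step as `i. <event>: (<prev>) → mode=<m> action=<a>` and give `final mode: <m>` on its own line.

final mode: M_FOLLOW

1. SIG_FULL: (M_NAV) → mode=M_NAV action=motors_on
2. SIG_FULL: (M_NAV) → mode=M_NAV action=motors_on
3. SIG_FAR: (M_NAV) → mode=M_NAV action=spin_ccw
4. SIG_LOW: (M_NAV) → mode=M_NAV action=arm_retract
5. SIG_OK: (M_NAV) → mode=M_WAIT action=motors_on
6. SIG_FAR: (M_WAIT) → mode=M_WAIT action=arm_retract
7. SIG_OK: (M_WAIT) → mode=M_FOLLOW action=announce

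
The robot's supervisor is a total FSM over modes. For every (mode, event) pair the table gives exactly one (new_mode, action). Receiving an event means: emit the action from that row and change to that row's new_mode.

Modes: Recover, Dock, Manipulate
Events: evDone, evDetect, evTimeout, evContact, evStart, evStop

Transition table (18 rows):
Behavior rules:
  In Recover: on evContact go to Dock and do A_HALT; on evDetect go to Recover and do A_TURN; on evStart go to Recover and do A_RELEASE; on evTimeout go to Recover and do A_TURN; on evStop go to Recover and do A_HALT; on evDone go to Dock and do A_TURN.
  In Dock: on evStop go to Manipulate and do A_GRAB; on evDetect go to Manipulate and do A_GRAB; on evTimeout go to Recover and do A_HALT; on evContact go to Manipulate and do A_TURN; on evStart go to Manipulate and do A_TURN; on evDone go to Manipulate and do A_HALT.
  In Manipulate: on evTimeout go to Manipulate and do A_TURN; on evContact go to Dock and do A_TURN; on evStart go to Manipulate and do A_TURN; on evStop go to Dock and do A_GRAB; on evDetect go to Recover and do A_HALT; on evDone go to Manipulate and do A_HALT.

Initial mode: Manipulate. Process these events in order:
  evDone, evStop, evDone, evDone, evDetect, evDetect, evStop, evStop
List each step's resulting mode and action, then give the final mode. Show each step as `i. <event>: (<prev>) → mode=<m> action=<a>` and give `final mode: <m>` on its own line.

final mode: Recover

1. evDone: (Manipulate) → mode=Manipulate action=A_HALT
2. evStop: (Manipulate) → mode=Dock action=A_GRAB
3. evDone: (Dock) → mode=Manipulate action=A_HALT
4. evDone: (Manipulate) → mode=Manipulate action=A_HALT
5. evDetect: (Manipulate) → mode=Recover action=A_HALT
6. evDetect: (Recover) → mode=Recover action=A_TURN
7. evStop: (Recover) → mode=Recover action=A_HALT
8. evStop: (Recover) → mode=Recover action=A_HALT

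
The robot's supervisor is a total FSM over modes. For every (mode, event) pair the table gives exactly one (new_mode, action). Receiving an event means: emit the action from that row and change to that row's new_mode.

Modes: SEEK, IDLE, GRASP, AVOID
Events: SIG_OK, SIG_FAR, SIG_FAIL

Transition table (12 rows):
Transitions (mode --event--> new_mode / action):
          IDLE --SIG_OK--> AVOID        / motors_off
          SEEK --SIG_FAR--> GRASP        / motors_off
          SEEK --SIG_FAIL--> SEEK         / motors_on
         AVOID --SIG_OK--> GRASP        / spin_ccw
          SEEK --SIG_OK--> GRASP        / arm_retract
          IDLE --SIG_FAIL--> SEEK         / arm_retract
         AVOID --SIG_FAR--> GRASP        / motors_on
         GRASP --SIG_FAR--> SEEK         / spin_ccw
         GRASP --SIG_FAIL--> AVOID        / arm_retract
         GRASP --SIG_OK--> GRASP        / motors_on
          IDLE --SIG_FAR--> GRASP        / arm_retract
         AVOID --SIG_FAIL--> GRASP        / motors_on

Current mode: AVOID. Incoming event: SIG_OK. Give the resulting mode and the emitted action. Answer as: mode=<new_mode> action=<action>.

mode=GRASP action=spin_ccw

current mode = AVOID; filter table to that mode:
  (AVOID, SIG_OK) → (GRASP, spin_ccw)  ← event matches
  (AVOID, SIG_FAR) → (GRASP, motors_on)
  (AVOID, SIG_FAIL) → (GRASP, motors_on)
event = SIG_OK selects (GRASP, spin_ccw)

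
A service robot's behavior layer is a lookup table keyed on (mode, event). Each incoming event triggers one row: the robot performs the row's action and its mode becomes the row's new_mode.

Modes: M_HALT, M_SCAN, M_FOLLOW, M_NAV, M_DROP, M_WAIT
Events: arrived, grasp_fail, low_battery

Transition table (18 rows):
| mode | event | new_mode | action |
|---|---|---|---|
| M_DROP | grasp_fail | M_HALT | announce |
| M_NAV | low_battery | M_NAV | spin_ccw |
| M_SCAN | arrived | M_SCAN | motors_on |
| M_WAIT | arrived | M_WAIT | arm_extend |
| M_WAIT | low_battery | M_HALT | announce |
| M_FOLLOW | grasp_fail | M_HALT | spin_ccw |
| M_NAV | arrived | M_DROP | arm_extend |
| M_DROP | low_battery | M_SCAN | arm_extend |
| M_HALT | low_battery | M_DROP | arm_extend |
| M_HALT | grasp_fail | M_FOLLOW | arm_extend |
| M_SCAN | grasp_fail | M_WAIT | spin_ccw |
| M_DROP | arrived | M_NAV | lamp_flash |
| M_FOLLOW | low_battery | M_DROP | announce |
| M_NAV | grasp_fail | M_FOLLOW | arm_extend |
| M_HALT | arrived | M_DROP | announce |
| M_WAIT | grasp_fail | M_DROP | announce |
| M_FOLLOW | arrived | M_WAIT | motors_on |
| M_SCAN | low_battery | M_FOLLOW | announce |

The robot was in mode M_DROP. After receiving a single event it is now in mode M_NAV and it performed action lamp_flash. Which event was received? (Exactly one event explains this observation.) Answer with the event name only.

arrived

try arrived: (M_DROP, arrived) → (M_NAV, lamp_flash)  ← matches
try grasp_fail: (M_DROP, grasp_fail) → (M_HALT, announce)
try low_battery: (M_DROP, low_battery) → (M_SCAN, arm_extend)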